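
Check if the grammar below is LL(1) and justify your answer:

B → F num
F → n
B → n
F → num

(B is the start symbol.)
No. Predict set conflict for B: { 'n' }

A grammar is LL(1) if for each non-terminal N with multiple productions, the predict sets of those productions are pairwise disjoint, where PREDICT(N → α) = (FIRST(α) \ {ε}) ∪ (FOLLOW(N) if α ⇒* ε).

Relevant sets:
  FIRST(F) = { 'n', 'num' }

For B:
  PREDICT(B → F num) = { 'n', 'num' }
  PREDICT(B → n) = { 'n' }
For F:
  PREDICT(F → n) = { 'n' }
  PREDICT(F → num) = { 'num' }

Conflict found: Predict set conflict for B: { 'n' }
The grammar is NOT LL(1).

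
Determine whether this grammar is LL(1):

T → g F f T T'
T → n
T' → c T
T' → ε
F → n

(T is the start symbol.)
A grammar is LL(1) if for each non-terminal N with multiple productions, the predict sets of those productions are pairwise disjoint, where PREDICT(N → α) = (FIRST(α) \ {ε}) ∪ (FOLLOW(N) if α ⇒* ε).

Relevant sets:
  FOLLOW(T') = { $, 'c' }

For T:
  PREDICT(T → g F f T T') = { 'g' }
  PREDICT(T → n) = { 'n' }
For T':
  PREDICT(T' → c T) = { 'c' }
  PREDICT(T' → ε) = { $, 'c' }
F has a single production, so nothing to check there.

Conflict found: Predict set conflict for T': { 'c' }
The grammar is NOT LL(1).

Answer: No. Predict set conflict for T': { 'c' }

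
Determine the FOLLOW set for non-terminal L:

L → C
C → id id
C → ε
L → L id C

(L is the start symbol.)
To compute FOLLOW(L), find every occurrence of L on a right-hand side N → α L β: add FIRST(β) \ {ε}, and if β is empty or nullable also add FOLLOW(N). Iterate to a fixed point.

L is the start symbol, so $ ∈ FOLLOW(L).
In L → L id C: L is followed by id C, add FIRST(id C) \ {ε} = { 'id' }

Taking the union: FOLLOW(L) = { $, 'id' }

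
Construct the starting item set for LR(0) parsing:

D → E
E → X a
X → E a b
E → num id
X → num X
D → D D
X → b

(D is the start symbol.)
{ [D → . D D], [D → . E], [D' → . D], [E → . X a], [E → . num id], [X → . E a b], [X → . b], [X → . num X] }

First, augment the grammar with D' → D
I₀ = CLOSURE({ [D' → . D] }):
  [D' → . D] has the dot before D: add [D → . E], [D → . D D]
  [D → . E] has the dot before E: add [E → . X a], [E → . num id]
  [E → . X a] has the dot before X: add [X → . E a b], [X → . num X], [X → . b]
No further items can be added.

I₀ = { [D → . D D], [D → . E], [D' → . D], [E → . X a], [E → . num id], [X → . E a b], [X → . b], [X → . num X] }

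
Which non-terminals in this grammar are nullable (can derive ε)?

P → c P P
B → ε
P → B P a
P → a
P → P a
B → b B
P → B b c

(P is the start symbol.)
{ 'B' }

A non-terminal is nullable if it can derive ε (the empty string): either it has an ε-production, or it has a production whose right-hand side consists entirely of nullable non-terminals.

ε-productions: B → ε
So B is immediately nullable.
No further non-terminal can be added: every production for the remaining non-terminals contains a terminal or a non-nullable non-terminal.
Nullable = { 'B' }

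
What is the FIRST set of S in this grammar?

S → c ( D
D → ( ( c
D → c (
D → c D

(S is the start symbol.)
To compute FIRST(S), examine every production with S on the left-hand side, reading each right-hand side left to right until a non-nullable symbol is reached.

From S → c ( D:
  - c is a terminal: add 'c' and stop

Collecting: FIRST(S) = { 'c' }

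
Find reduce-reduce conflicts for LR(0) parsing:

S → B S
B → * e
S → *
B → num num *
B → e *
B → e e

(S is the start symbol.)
Augment with S' → S and build the canonical LR(0) collection (I0 = CLOSURE({[S' → . S]}), then GOTO on every symbol after a dot until no new states appear). It has 12 states:
  I0: { [B → . * e], [B → . e *], [B → . e e], [B → . num num *], [S → . *], [S → . B S], [S' → . S] }  — shift
  I1: { [B → * . e], [S → * .] }  — shift, reduce
  I2: { [B → . * e], [B → . e *], [B → . e e], [B → . num num *], [S → . *], [S → . B S], [S → B . S] }  — shift
  I3: { [S' → S .] }  — accept
  I4: { [B → e . *], [B → e . e] }  — shift
  I5: { [B → num . num *] }  — shift
  I6: { [B → num num . *] }  — shift
  I7: { [B → num num * .] }  — reduce
  I8: { [B → e * .] }  — reduce
  I9: { [B → e e .] }  — reduce
  I10: { [S → B S .] }  — reduce
  I11: { [B → * e .] }  — reduce

No state contains more than one complete item.

Answer: No reduce-reduce conflicts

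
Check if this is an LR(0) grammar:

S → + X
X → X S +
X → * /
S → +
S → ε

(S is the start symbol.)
Augment with S' → S and build the canonical LR(0) collection (I0 = CLOSURE({[S' → . S]}), then GOTO on every symbol after a dot until no new states appear). It has 8 states:
  I0: { [S → . + X], [S → . +], [S → .], [S' → . S] }  — shift, reduce
  I1: { [S → + . X], [S → + .], [X → . * /], [X → . X S +] }  — shift, reduce
  I2: { [S' → S .] }  — accept
  I3: { [X → * . /] }  — shift
  I4: { [S → + X .], [S → . + X], [S → . +], [S → .], [X → X . S +] }  — shift, 2 reduces
  I5: { [X → X S . +] }  — shift
  I6: { [X → X S + .] }  — reduce
  I7: { [X → * / .] }  — reduce

Conflict in state I0:
  Shift-reduce conflict between [S → .] and [S → . +]
So the grammar is NOT LR(0).

Answer: No. Shift-reduce conflict between [S → .] and [S → . +]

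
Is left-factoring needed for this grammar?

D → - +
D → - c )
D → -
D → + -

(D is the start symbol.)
Left-factoring is needed when two productions for the same non-terminal
share a common prefix on the right-hand side.

Productions for D:
  D → - +
  D → - c )
  D → -
  D → + -

Found common prefix '-' in productions for D

Answer: Yes, D has productions with common prefix '-'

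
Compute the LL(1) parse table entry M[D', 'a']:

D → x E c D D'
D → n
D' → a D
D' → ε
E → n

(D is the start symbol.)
D' → a D, D' → ε

To find M[D', 'a'], we find productions for D' where 'a' is in the predict set (PREDICT(N → α) = (FIRST(α) \ {ε}) ∪ (FOLLOW(N) if α ⇒* ε)).

Relevant sets:
  FOLLOW(D') = { $, 'a' }

D' → a D: PREDICT = { 'a' }
  'a' is in predict set, so this production goes in M[D', 'a']
D' → ε: PREDICT = { $, 'a' }
  'a' is in predict set, so this production goes in M[D', 'a']

M[D', 'a'] = D' → a D, D' → ε  (a multiply-defined cell — the grammar is not LL(1))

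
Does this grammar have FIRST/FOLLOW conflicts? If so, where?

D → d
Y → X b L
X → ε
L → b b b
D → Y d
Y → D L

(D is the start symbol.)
A FIRST/FOLLOW conflict occurs when a non-terminal N has a nullable alternative N → β (β ⇒* ε) and another alternative N → α with FIRST(α) ∩ FOLLOW(N) ≠ ∅: on such a lookahead the parser cannot decide between expanding α and letting N vanish via β.

Nullable non-terminals: X.
X has a nullable alternative but only one production, so nothing to check.

D, L, Y have no nullable alternative, so no FIRST/FOLLOW check is needed there.

No FIRST/FOLLOW conflicts found.

Answer: No FIRST/FOLLOW conflicts.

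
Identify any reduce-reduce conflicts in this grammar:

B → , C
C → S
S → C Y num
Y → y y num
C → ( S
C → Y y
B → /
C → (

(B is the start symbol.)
Yes — I15: [C → ( S .] vs [C → S .]

Augment with B' → B and build the canonical LR(0) collection (I0 = CLOSURE({[B' → . B]}), then GOTO on every symbol after a dot until no new states appear). It has 16 states:
  I0: { [B → . , C], [B → . /], [B' → . B] }  — shift
  I1: { [B → , . C], [C → . ( S], [C → . (], [C → . S], [C → . Y y], [S → . C Y num], [Y → . y y num] }  — shift
  I2: { [B → / .] }  — reduce
  I3: { [B' → B .] }  — accept
  I4: { [C → ( . S], [C → ( .], [C → . ( S], [C → . (], [C → . S], [C → . Y y], [S → . C Y num], [Y → . y y num] }  — shift, reduce
  I5: { [B → , C .], [S → C . Y num], [Y → . y y num] }  — shift, reduce
  I6: { [C → S .] }  — reduce
  I7: { [C → Y . y] }  — shift
  I8: { [Y → y . y num] }  — shift
  I9: { [Y → y y . num] }  — shift
  I10: { [Y → y y num .] }  — reduce
  I11: { [C → Y y .] }  — reduce
  I12: { [S → C Y . num] }  — shift
  I13: { [S → C Y num .] }  — reduce
  I14: { [S → C . Y num], [Y → . y y num] }  — shift
  I15: { [C → ( S .], [C → S .] }  — 2 reduces

I15 contains complete items [C → ( S .], [C → S .] — reduce-reduce conflict.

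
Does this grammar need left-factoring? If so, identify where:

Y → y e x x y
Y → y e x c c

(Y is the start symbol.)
Yes, Y has productions with common prefix 'y e x'

Left-factoring is needed when two productions for the same non-terminal
share a common prefix on the right-hand side.

Productions for Y:
  Y → y e x x y
  Y → y e x c c

Found common prefix 'y e x' in productions for Y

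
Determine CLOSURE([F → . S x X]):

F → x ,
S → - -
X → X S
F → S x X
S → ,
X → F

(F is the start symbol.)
To compute CLOSURE, for each item [A → α.Bβ] where B is a non-terminal, add [B → .γ] for all productions B → γ; repeat for the newly added items until nothing changes.

Start with: [F → . S x X]
  [F → . S x X] has the dot before S: add [S → . - -], [S → . ,]
No further items can be added.

CLOSURE = { [F → . S x X], [S → . ,], [S → . - -] }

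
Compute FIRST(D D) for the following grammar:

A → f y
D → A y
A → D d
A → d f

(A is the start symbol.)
{ 'd', 'f' }

FIRST sets of the non-terminals involved (from the grammar, by fixed-point iteration):
  FIRST(D) = { 'd', 'f' }

To compute FIRST(D D), process the symbols left to right:
Symbol D is a non-terminal. Add FIRST(D) \ {ε} = { 'd', 'f' }
D is not nullable (ε ∉ FIRST(D)), so stop here.
FIRST(D D) = { 'd', 'f' }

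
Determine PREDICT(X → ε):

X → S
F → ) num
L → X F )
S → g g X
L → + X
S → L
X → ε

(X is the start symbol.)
PREDICT(X → ε) = (FIRST(RHS) \ {ε}) ∪ (FOLLOW(X) if ε ∈ FIRST(RHS), i.e. RHS ⇒* ε)
The right-hand side is ε (FIRST(ε) = { ε }), so the predict set is FOLLOW(X) = { $, ')' }
PREDICT(X → ε) = { $, ')' }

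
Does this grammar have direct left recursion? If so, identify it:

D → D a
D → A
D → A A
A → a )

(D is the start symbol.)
D → D a: LEFT RECURSIVE (starts with D)
D → A: starts with A
D → A A: starts with A
A → a ): starts with a

The grammar has direct left recursion on: D.

Answer: Yes, D is left-recursive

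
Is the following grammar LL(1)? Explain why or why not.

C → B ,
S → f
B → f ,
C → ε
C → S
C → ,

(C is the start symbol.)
A grammar is LL(1) if for each non-terminal N with multiple productions, the predict sets of those productions are pairwise disjoint, where PREDICT(N → α) = (FIRST(α) \ {ε}) ∪ (FOLLOW(N) if α ⇒* ε).

Relevant sets:
  FIRST(B) = { 'f' }
  FIRST(S) = { 'f' }
  FOLLOW(C) = { $ }

For C:
  PREDICT(C → B ',') = { 'f' }
  PREDICT(C → ε) = { $ }
  PREDICT(C → S) = { 'f' }
  PREDICT(C → ',') = { ',' }
S, B have a single production, so nothing to check there.

Conflict found: Predict set conflict for C: { 'f' }
The grammar is NOT LL(1).

Answer: No. Predict set conflict for C: { 'f' }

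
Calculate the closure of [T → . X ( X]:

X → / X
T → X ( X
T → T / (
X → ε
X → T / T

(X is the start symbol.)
{ [T → . T / (], [T → . X ( X], [X → . / X], [X → . T / T], [X → .] }

To compute CLOSURE, for each item [A → α.Bβ] where B is a non-terminal, add [B → .γ] for all productions B → γ; repeat for the newly added items until nothing changes.

Start with: [T → . X ( X]
  [T → . X ( X] has the dot before X: add [X → . / X], [X → .], [X → . T / T]
  [X → . T / T] has the dot before T: add [T → . T / (]
No further items can be added.

CLOSURE = { [T → . T / (], [T → . X ( X], [X → . / X], [X → . T / T], [X → .] }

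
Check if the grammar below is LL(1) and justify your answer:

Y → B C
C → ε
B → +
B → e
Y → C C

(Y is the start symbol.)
Yes, the grammar is LL(1).

A grammar is LL(1) if for each non-terminal N with multiple productions, the predict sets of those productions are pairwise disjoint, where PREDICT(N → α) = (FIRST(α) \ {ε}) ∪ (FOLLOW(N) if α ⇒* ε).

Relevant sets:
  FIRST(B) = { '+', 'e' }
  FIRST(C) = { ε }
  FOLLOW(Y) = { $ }

For Y:
  PREDICT(Y → B C) = { '+', 'e' }
  PREDICT(Y → C C) = { $ }
For B:
  PREDICT(B → '+') = { '+' }
  PREDICT(B → e) = { 'e' }
C has a single production, so nothing to check there.

All predict sets are disjoint. The grammar IS LL(1).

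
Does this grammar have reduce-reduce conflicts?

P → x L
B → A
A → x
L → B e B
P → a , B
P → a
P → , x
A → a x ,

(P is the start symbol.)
Augment with P' → P and build the canonical LR(0) collection (I0 = CLOSURE({[P' → . P]}), then GOTO on every symbol after a dot until no new states appear). It has 17 states:
  I0: { [P → . , x], [P → . a , B], [P → . a], [P → . x L], [P' → . P] }  — shift
  I1: { [P → , . x] }  — shift
  I2: { [P' → P .] }  — accept
  I3: { [P → a . , B], [P → a .] }  — shift, reduce
  I4: { [A → . a x ,], [A → . x], [B → . A], [L → . B e B], [P → x . L] }  — shift
  I5: { [B → A .] }  — reduce
  I6: { [L → B . e B] }  — shift
  I7: { [P → x L .] }  — reduce
  I8: { [A → a . x ,] }  — shift
  I9: { [A → x .] }  — reduce
  I10: { [A → a x . ,] }  — shift
  I11: { [A → a x , .] }  — reduce
  I12: { [A → . a x ,], [A → . x], [B → . A], [L → B e . B] }  — shift
  I13: { [L → B e B .] }  — reduce
  I14: { [A → . a x ,], [A → . x], [B → . A], [P → a , . B] }  — shift
  I15: { [P → a , B .] }  — reduce
  I16: { [P → , x .] }  — reduce

No state contains more than one complete item.

Answer: No reduce-reduce conflicts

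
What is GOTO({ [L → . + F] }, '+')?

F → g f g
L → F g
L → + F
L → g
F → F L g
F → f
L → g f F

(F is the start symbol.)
GOTO(I, '+') = CLOSURE({ [A → αX.β] : [A → α.Xβ] ∈ I, X = '+' })

Items with dot before '+', with the dot advanced:
  [L → . + F] → [L → + . F]
Closure of the advanced items:
  [L → + . F] has the dot before F: add [F → . g f g], [F → . F L g], [F → . f]

GOTO = { [F → . F L g], [F → . f], [F → . g f g], [L → + . F] }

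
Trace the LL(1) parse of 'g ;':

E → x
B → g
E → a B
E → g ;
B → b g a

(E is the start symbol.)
LL(1) parsing maintains a stack (initially the start symbol over $) and the input. At each step: if the stack top is a terminal, match it against the current input token; if it is a non-terminal N, replace it with the RHS of M[N, lookahead] (the unique production whose predict set contains the lookahead).

Stack is shown with the top on the left.

Stack  Input  Action
--------------------
E $    g ; $  output E → g ;
g ; $  g ; $  match 'g'
; $    ; $    match ';'
$      $      accept

The string is accepted.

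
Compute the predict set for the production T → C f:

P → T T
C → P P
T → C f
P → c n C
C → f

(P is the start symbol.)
{ 'c', 'f' }

PREDICT(T → C f) = (FIRST(RHS) \ {ε}) ∪ (FOLLOW(T) if ε ∈ FIRST(RHS), i.e. RHS ⇒* ε)
FIRST(C) = { 'c', 'f' }
FIRST(C f) = { 'c', 'f' }
ε ∉ FIRST(C f), so FOLLOW(T) is not added.
PREDICT(T → C f) = { 'c', 'f' }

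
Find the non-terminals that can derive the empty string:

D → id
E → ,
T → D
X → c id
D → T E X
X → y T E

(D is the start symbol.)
None

There are no ε-productions, so no non-terminal can derive ε.
No non-terminals are nullable.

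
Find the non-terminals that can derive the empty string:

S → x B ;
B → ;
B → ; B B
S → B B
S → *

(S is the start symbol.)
None

There are no ε-productions, so no non-terminal can derive ε.
No non-terminals are nullable.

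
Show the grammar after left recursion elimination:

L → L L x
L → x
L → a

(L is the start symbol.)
L → x L'
L → a L'
L' → L x L'
L' → ε

L is directly left-recursive. The standard transformation for
  A → A α₁ | ... | A α_m | β₁ | ... | β_n
is
  A  → β₁ A' | ... | β_n A'
  A' → α₁ A' | ... | α_m A' | ε

L → x becomes L → x L'
L → a becomes L → a L'
L → L L x becomes L' → L x L'
Add L' → ε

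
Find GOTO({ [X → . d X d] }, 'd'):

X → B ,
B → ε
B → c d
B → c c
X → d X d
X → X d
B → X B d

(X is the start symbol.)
GOTO(I, 'd') = CLOSURE({ [A → αX.β] : [A → α.Xβ] ∈ I, X = 'd' })

Items with dot before 'd', with the dot advanced:
  [X → . d X d] → [X → d . X d]
Closure of the advanced items:
  [X → d . X d] has the dot before X: add [X → . B ,], [X → . d X d], [X → . X d]
  [X → . B ,] has the dot before B: add [B → .], [B → . c d], [B → . c c], [B → . X B d]

GOTO = { [B → . X B d], [B → . c c], [B → . c d], [B → .], [X → . B ,], [X → . X d], [X → . d X d], [X → d . X d] }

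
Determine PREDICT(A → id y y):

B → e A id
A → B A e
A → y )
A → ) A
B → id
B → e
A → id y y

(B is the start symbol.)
{ 'id' }

PREDICT(A → id y y) = (FIRST(RHS) \ {ε}) ∪ (FOLLOW(A) if ε ∈ FIRST(RHS), i.e. RHS ⇒* ε)
FIRST(id y y) = { 'id' }
ε ∉ FIRST(id y y), so FOLLOW(A) is not added.
PREDICT(A → id y y) = { 'id' }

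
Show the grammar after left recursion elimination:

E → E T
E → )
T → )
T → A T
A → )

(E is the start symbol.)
E is directly left-recursive. The standard transformation for
  A → A α₁ | ... | A α_m | β₁ | ... | β_n
is
  A  → β₁ A' | ... | β_n A'
  A' → α₁ A' | ... | α_m A' | ε

E → ) becomes E → ) E'
E → E T becomes E' → T E'
Add E' → ε

Productions for other non-terminals are unchanged:
  T → )
  T → A T
  A → )

Resulting grammar:
E → ) E'
E' → T E'
E' → ε
T → )
T → A T
A → )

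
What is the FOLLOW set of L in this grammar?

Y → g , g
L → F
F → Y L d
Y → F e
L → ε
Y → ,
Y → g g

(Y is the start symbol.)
{ 'd' }

In F → Y L d: L is followed by d, add FIRST(d) \ {ε} = { 'd' }

Taking the union: FOLLOW(L) = { 'd' }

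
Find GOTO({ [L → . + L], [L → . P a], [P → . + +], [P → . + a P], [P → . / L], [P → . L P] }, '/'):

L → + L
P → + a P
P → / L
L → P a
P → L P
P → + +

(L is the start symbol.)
GOTO(I, '/') = CLOSURE({ [A → αX.β] : [A → α.Xβ] ∈ I, X = '/' })

Items with dot before '/', with the dot advanced:
  [P → . / L] → [P → / . L]
Closure of the advanced items:
  [P → / . L] has the dot before L: add [L → . + L], [L → . P a]
  [L → . P a] has the dot before P: add [P → . + a P], [P → . / L], [P → . L P], [P → . + +]

GOTO = { [L → . + L], [L → . P a], [P → . + +], [P → . + a P], [P → . / L], [P → . L P], [P → / . L] }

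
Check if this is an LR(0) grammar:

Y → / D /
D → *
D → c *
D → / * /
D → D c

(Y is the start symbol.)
Augment with Y' → Y and build the canonical LR(0) collection (I0 = CLOSURE({[Y' → . Y]}), then GOTO on every symbol after a dot until no new states appear). It has 12 states:
  I0: { [Y → . / D /], [Y' → . Y] }  — shift
  I1: { [D → . *], [D → . / * /], [D → . D c], [D → . c *], [Y → / . D /] }  — shift
  I2: { [Y' → Y .] }  — accept
  I3: { [D → * .] }  — reduce
  I4: { [D → / . * /] }  — shift
  I5: { [D → D . c], [Y → / D . /] }  — shift
  I6: { [D → c . *] }  — shift
  I7: { [D → c * .] }  — reduce
  I8: { [Y → / D / .] }  — reduce
  I9: { [D → D c .] }  — reduce
  I10: { [D → / * . /] }  — shift
  I11: { [D → / * / .] }  — reduce

Every state is either a pure shift/goto state or contains exactly one complete item and nothing to shift — no conflicts. The grammar is LR(0).

Answer: Yes, the grammar is LR(0)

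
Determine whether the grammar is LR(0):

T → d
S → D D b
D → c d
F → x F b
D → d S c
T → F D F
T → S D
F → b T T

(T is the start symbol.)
Augment with T' → T and build the canonical LR(0) collection (I0 = CLOSURE({[T' → . T]}), then GOTO on every symbol after a dot until no new states appear). It has 22 states:
  I0: { [D → . c d], [D → . d S c], [F → . b T T], [F → . x F b], [S → . D D b], [T → . F D F], [T → . S D], [T → . d], [T' → . T] }  — shift
  I1: { [D → . c d], [D → . d S c], [S → D . D b] }  — shift
  I2: { [D → . c d], [D → . d S c], [T → F . D F] }  — shift
  I3: { [D → . c d], [D → . d S c], [T → S . D] }  — shift
  I4: { [T' → T .] }  — accept
  I5: { [D → . c d], [D → . d S c], [F → . b T T], [F → . x F b], [F → b . T T], [S → . D D b], [T → . F D F], [T → . S D], [T → . d] }  — shift
  I6: { [D → c . d] }  — shift
  I7: { [D → . c d], [D → . d S c], [D → d . S c], [S → . D D b], [T → d .] }  — shift, reduce
  I8: { [F → . b T T], [F → . x F b], [F → x . F b] }  — shift
  I9: { [F → x F . b] }  — shift
  I10: { [F → x F b .] }  — reduce
  I11: { [D → d S . c] }  — shift
  I12: { [D → . c d], [D → . d S c], [D → d . S c], [S → . D D b] }  — shift
  I13: { [D → d S c .] }  — reduce
  I14: { [D → c d .] }  — reduce
  I15: { [D → . c d], [D → . d S c], [F → . b T T], [F → . x F b], [F → b T . T], [S → . D D b], [T → . F D F], [T → . S D], [T → . d] }  — shift
  I16: { [F → b T T .] }  — reduce
  I17: { [T → S D .] }  — reduce
  I18: { [F → . b T T], [F → . x F b], [T → F D . F] }  — shift
  I19: { [T → F D F .] }  — reduce
  I20: { [S → D D . b] }  — shift
  I21: { [S → D D b .] }  — reduce

Conflict in state I7:
  Shift-reduce conflict between [T → d .] and [D → . c d]
So the grammar is NOT LR(0).

Answer: No. Shift-reduce conflict between [T → d .] and [D → . c d]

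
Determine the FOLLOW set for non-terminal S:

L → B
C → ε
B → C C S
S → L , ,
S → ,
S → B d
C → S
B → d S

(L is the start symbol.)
In B → C C S: S is at the end, add FOLLOW(B)
In C → S: S is at the end, add FOLLOW(C)
In B → d S: S is at the end, add FOLLOW(B)

The FOLLOW sets referred to above (computed the same way, to a fixed point):
  FOLLOW(B) = { $, ',', 'd' }
  FOLLOW(C) = { ',', 'd' }

Taking the union: FOLLOW(S) = { $, ',', 'd' }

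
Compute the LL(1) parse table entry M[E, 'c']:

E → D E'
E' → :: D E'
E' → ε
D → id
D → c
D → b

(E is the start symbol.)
To find M[E, 'c'], we find productions for E where 'c' is in the predict set (PREDICT(N → α) = (FIRST(α) \ {ε}) ∪ (FOLLOW(N) if α ⇒* ε)).

Relevant sets:
  FIRST(D) = { 'b', 'c', 'id' }

E → D E': PREDICT = { 'b', 'c', 'id' }
  'c' is in predict set, so this production goes in M[E, 'c']

M[E, 'c'] = E → D E'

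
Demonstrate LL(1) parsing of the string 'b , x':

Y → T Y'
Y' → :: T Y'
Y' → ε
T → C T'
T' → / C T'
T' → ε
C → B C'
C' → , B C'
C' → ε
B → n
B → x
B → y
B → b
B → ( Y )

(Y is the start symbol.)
Stack is shown with the top on the left.

Stack           Input    Action
-------------------------------
Y $             b , x $  output Y → T Y'
T Y' $          b , x $  output T → C T'
C T' Y' $       b , x $  output C → B C'
B C' T' Y' $    b , x $  output B → b
b C' T' Y' $    b , x $  match 'b'
C' T' Y' $      , x $    output C' → , B C'
, B C' T' Y' $  , x $    match ','
B C' T' Y' $    x $      output B → x
x C' T' Y' $    x $      match 'x'
C' T' Y' $      $        output C' → ε
T' Y' $         $        output T' → ε
Y' $            $        output Y' → ε
$               $        accept

The string is accepted.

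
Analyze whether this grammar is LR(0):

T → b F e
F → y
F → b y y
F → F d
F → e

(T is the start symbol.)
A grammar is LR(0) if no state in the canonical LR(0) collection has:
  - both a shift item (dot before a terminal) and a complete item (shift-reduce conflict), or
  - two or more complete items (reduce-reduce conflict; the accept item [T' → T .] counts as a complete item here).

Augment with T' → T and build the canonical LR(0) collection (I0 = CLOSURE({[T' → . T]}), then GOTO on every symbol after a dot until no new states appear). It has 11 states:
  I0: { [T → . b F e], [T' → . T] }  — shift
  I1: { [T' → T .] }  — accept
  I2: { [F → . F d], [F → . b y y], [F → . e], [F → . y], [T → b . F e] }  — shift
  I3: { [F → F . d], [T → b F . e] }  — shift
  I4: { [F → b . y y] }  — shift
  I5: { [F → e .] }  — reduce
  I6: { [F → y .] }  — reduce
  I7: { [F → b y . y] }  — shift
  I8: { [F → b y y .] }  — reduce
  I9: { [F → F d .] }  — reduce
  I10: { [T → b F e .] }  — reduce

Every state is either a pure shift/goto state or contains exactly one complete item and nothing to shift — no conflicts. The grammar is LR(0).

Answer: Yes, the grammar is LR(0)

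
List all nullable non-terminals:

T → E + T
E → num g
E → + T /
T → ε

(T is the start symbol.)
A non-terminal is nullable if it can derive ε (the empty string): either it has an ε-production, or it has a production whose right-hand side consists entirely of nullable non-terminals.

ε-productions: T → ε
So T is immediately nullable.
No further non-terminal can be added: every production for the remaining non-terminals contains a terminal or a non-nullable non-terminal.
Nullable = { 'T' }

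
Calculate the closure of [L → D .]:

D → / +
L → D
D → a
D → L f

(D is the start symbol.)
To compute CLOSURE, for each item [A → α.Bβ] where B is a non-terminal, add [B → .γ] for all productions B → γ; repeat for the newly added items until nothing changes.

Start with: [L → D .]
The dot is at the end, so nothing is added.

CLOSURE = { [L → D .] }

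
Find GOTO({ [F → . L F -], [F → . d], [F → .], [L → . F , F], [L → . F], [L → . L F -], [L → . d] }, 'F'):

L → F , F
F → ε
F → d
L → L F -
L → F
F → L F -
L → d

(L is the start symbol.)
GOTO(I, 'F') = CLOSURE({ [A → αX.β] : [A → α.Xβ] ∈ I, X = 'F' })

Items with dot before 'F', with the dot advanced:
  [L → . F] → [L → F .]
  [L → . F , F] → [L → F . , F]
Closure adds nothing (no advanced item has the dot before a non-terminal).

GOTO = { [L → F . , F], [L → F .] }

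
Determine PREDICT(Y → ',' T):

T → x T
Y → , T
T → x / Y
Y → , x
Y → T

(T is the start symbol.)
{ ',' }

PREDICT(Y → ',' T) = (FIRST(RHS) \ {ε}) ∪ (FOLLOW(Y) if ε ∈ FIRST(RHS), i.e. RHS ⇒* ε)
FIRST(',' T) = { ',' }
ε ∉ FIRST(',' T), so FOLLOW(Y) is not added.
PREDICT(Y → ',' T) = { ',' }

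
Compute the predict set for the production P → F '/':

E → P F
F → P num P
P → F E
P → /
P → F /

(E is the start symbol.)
PREDICT(P → F '/') = (FIRST(RHS) \ {ε}) ∪ (FOLLOW(P) if ε ∈ FIRST(RHS), i.e. RHS ⇒* ε)
FIRST(F) = { '/' }
FIRST(F '/') = { '/' }
ε ∉ FIRST(F '/'), so FOLLOW(P) is not added.
PREDICT(P → F '/') = { '/' }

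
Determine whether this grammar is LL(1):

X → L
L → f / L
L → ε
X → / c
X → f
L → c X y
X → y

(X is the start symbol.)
No. Predict set conflict for X: { 'f' }

A grammar is LL(1) if for each non-terminal N with multiple productions, the predict sets of those productions are pairwise disjoint, where PREDICT(N → α) = (FIRST(α) \ {ε}) ∪ (FOLLOW(N) if α ⇒* ε).

Relevant sets:
  FIRST(L) = { 'c', 'f', ε }
  FOLLOW(X) = { $, 'y' }
  FOLLOW(L) = { $, 'y' }

For X:
  PREDICT(X → L) = { $, 'c', 'f', 'y' }
  PREDICT(X → '/' c) = { '/' }
  PREDICT(X → f) = { 'f' }
  PREDICT(X → y) = { 'y' }
For L:
  PREDICT(L → f '/' L) = { 'f' }
  PREDICT(L → ε) = { $, 'y' }
  PREDICT(L → c X y) = { 'c' }

Conflict found: Predict set conflict for X: { 'f' }
The grammar is NOT LL(1).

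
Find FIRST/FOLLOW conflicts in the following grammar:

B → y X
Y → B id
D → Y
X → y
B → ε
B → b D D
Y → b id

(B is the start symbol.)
No FIRST/FOLLOW conflicts.

Nullable non-terminals: B.

B: nullable alternative(s) B → ε; FOLLOW(B) = { $, 'id' }
  B → y X: FIRST \ {ε} = { 'y' } — disjoint from FOLLOW(B)
  B → ε: FIRST \ {ε} = { } — this is the only nullable alternative, skip
  B → b D D: FIRST \ {ε} = { 'b' } — disjoint from FOLLOW(B)

D, X, Y have no nullable alternative, so no FIRST/FOLLOW check is needed there.

No FIRST/FOLLOW conflicts found.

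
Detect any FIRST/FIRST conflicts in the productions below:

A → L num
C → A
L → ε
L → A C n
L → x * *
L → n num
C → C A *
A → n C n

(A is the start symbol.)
A FIRST/FIRST conflict occurs when two productions N → α and N → β for the same non-terminal have FIRST(α) ∩ FIRST(β) ≠ ∅ (with ε ∈ FIRST of a nullable right-hand side, so two nullable alternatives also conflict).

FIRST sets of the non-terminals at (or reachable through a nullable prefix from) the front of some alternative:
  FIRST(L) = { 'n', 'num', 'x', ε }
  FIRST(A) = { 'n', 'num', 'x' }
  FIRST(C) = { 'n', 'num', 'x' }

Productions for A:
  A → L num: FIRST = { 'n', 'num', 'x' }
  A → n C n: FIRST = { 'n' }
Productions for C:
  C → A: FIRST = { 'n', 'num', 'x' }
  C → C A *: FIRST = { 'n', 'num', 'x' }
Productions for L:
  L → ε: FIRST = { ε }
  L → A C n: FIRST = { 'n', 'num', 'x' }
  L → x * *: FIRST = { 'x' }
  L → n num: FIRST = { 'n' }

Conflict for A: A → L num and A → n C n
  Overlap: { 'n' }
Conflict for C: C → A and C → C A *
  Overlap: { 'n', 'num', 'x' }
Conflict for L: L → A C n and L → x * *
  Overlap: { 'x' }
Conflict for L: L → A C n and L → n num
  Overlap: { 'n' }

Answer: Yes. A → L num / A → n C n on { 'n' }; C → A / C → C A '*' on { 'n', 'num', 'x' }; L → A C n / L → x '*' '*' on { 'x' }; L → A C n / L → n num on { 'n' }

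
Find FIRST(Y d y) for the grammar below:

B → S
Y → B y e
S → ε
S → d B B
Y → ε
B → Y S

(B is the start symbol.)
FIRST sets of the non-terminals involved (from the grammar, by fixed-point iteration):
  FIRST(Y) = { 'd', 'y', ε }

To compute FIRST(Y d y), process the symbols left to right:
Symbol Y is a non-terminal. Add FIRST(Y) \ {ε} = { 'd', 'y' }
Y is nullable (ε ∈ FIRST(Y)), continue to the next symbol.
Symbol d is a terminal. Add 'd' and stop.
FIRST(Y d y) = { 'd', 'y' }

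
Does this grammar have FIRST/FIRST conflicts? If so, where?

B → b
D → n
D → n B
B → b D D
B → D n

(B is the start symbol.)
Yes. B → b / B → b D D on { 'b' }; D → n / D → n B on { 'n' }

A FIRST/FIRST conflict occurs when two productions N → α and N → β for the same non-terminal have FIRST(α) ∩ FIRST(β) ≠ ∅ (with ε ∈ FIRST of a nullable right-hand side, so two nullable alternatives also conflict).

FIRST sets of the non-terminals at (or reachable through a nullable prefix from) the front of some alternative:
  FIRST(D) = { 'n' }

Productions for B:
  B → b: FIRST = { 'b' }
  B → b D D: FIRST = { 'b' }
  B → D n: FIRST = { 'n' }
Productions for D:
  D → n: FIRST = { 'n' }
  D → n B: FIRST = { 'n' }

Conflict for B: B → b and B → b D D
  Overlap: { 'b' }
Conflict for D: D → n and D → n B
  Overlap: { 'n' }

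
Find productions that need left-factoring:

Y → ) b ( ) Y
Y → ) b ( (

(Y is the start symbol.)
Yes, Y has productions with common prefix ') b ('

Left-factoring is needed when two productions for the same non-terminal
share a common prefix on the right-hand side.

Productions for Y:
  Y → ) b ( ) Y
  Y → ) b ( (

Found common prefix ') b (' in productions for Y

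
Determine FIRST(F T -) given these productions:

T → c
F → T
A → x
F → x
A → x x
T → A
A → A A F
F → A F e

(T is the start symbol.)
{ 'c', 'x' }

FIRST sets of the non-terminals involved (from the grammar, by fixed-point iteration):
  FIRST(F) = { 'c', 'x' }

To compute FIRST(F T -), process the symbols left to right:
Symbol F is a non-terminal. Add FIRST(F) \ {ε} = { 'c', 'x' }
F is not nullable (ε ∉ FIRST(F)), so stop here.
FIRST(F T -) = { 'c', 'x' }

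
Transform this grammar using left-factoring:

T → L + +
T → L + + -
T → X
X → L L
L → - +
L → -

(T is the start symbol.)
T → L + + T'
T' → ε
T' → -
T → X
X → L L
L → - L'
L' → +
L' → ε

Left-factoring transforms A → αβ₁ | αβ₂ into A → αA' and A' → β₁ | β₂
(α is the longest common prefix among the alternatives). Repeat until
no nonterminal has two alternatives with a common prefix.

Round 1: T has alternatives sharing prefix 'L + +'. Introduce T': T → L + + T'
  Add: T' → ε
  Add: T' → -

Round 2: L has alternatives sharing prefix '-'. Introduce L': L → - L'
  Add: L' → +
  Add: L' → ε

No remaining common prefixes — done.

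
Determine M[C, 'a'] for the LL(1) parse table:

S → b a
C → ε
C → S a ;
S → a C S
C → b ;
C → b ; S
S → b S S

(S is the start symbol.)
C → ε, C → S a ;

To find M[C, 'a'], we find productions for C where 'a' is in the predict set (PREDICT(N → α) = (FIRST(α) \ {ε}) ∪ (FOLLOW(N) if α ⇒* ε)).

Relevant sets:
  FIRST(S) = { 'a', 'b' }
  FOLLOW(C) = { 'a', 'b' }

C → ε: PREDICT = { 'a', 'b' }
  'a' is in predict set, so this production goes in M[C, 'a']
C → S a ;: PREDICT = { 'a', 'b' }
  'a' is in predict set, so this production goes in M[C, 'a']
C → b ;: PREDICT = { 'b' }
C → b ; S: PREDICT = { 'b' }

M[C, 'a'] = C → ε, C → S a ;  (a multiply-defined cell — the grammar is not LL(1))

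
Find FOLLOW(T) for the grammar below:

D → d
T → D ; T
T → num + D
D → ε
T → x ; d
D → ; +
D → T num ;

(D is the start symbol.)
{ 'num' }

To compute FOLLOW(T), find every occurrence of T on a right-hand side N → α T β: add FIRST(β) \ {ε}, and if β is empty or nullable also add FOLLOW(N). Iterate to a fixed point.

In T → D ; T: T is at the end; this adds FOLLOW(T) to itself — nothing new
In D → T num ;: T is followed by num ';', add FIRST(num ';') \ {ε} = { 'num' }

Taking the union: FOLLOW(T) = { 'num' }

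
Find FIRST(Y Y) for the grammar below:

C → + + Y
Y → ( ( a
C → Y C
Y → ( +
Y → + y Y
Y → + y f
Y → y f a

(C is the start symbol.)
{ '(', '+', 'y' }

FIRST sets of the non-terminals involved (from the grammar, by fixed-point iteration):
  FIRST(Y) = { '(', '+', 'y' }

To compute FIRST(Y Y), process the symbols left to right:
Symbol Y is a non-terminal. Add FIRST(Y) \ {ε} = { '(', '+', 'y' }
Y is not nullable (ε ∉ FIRST(Y)), so stop here.
FIRST(Y Y) = { '(', '+', 'y' }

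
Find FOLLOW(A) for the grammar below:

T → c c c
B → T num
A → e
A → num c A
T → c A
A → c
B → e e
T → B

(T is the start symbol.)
{ $, 'num' }

In A → num c A: A is at the end; this adds FOLLOW(A) to itself — nothing new
In T → c A: A is at the end, add FOLLOW(T)

The FOLLOW sets referred to above (computed the same way, to a fixed point):
  FOLLOW(T) = { $, 'num' }

Taking the union: FOLLOW(A) = { $, 'num' }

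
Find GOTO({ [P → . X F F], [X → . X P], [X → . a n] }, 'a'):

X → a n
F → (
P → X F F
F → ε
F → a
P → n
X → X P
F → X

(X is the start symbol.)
GOTO(I, 'a') = CLOSURE({ [A → αX.β] : [A → α.Xβ] ∈ I, X = 'a' })

Items with dot before 'a', with the dot advanced:
  [X → . a n] → [X → a . n]
Closure adds nothing (no advanced item has the dot before a non-terminal).

GOTO = { [X → a . n] }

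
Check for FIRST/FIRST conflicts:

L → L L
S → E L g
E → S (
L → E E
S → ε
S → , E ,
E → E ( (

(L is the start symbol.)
Yes. L → L L / L → E E on { '(', ',' }; S → E L g / S → ',' E ',' on { ',' }; E → S '(' / E → E '(' '(' on { '(', ',' }

A FIRST/FIRST conflict occurs when two productions N → α and N → β for the same non-terminal have FIRST(α) ∩ FIRST(β) ≠ ∅ (with ε ∈ FIRST of a nullable right-hand side, so two nullable alternatives also conflict).

FIRST sets of the non-terminals at (or reachable through a nullable prefix from) the front of some alternative:
  FIRST(L) = { '(', ',' }
  FIRST(E) = { '(', ',' }
  FIRST(S) = { '(', ',', ε }

Productions for L:
  L → L L: FIRST = { '(', ',' }
  L → E E: FIRST = { '(', ',' }
Productions for S:
  S → E L g: FIRST = { '(', ',' }
  S → ε: FIRST = { ε }
  S → , E ,: FIRST = { ',' }
Productions for E:
  E → S (: FIRST = { '(', ',' }
  E → E ( (: FIRST = { '(', ',' }

Conflict for L: L → L L and L → E E
  Overlap: { '(', ',' }
Conflict for S: S → E L g and S → , E ,
  Overlap: { ',' }
Conflict for E: E → S ( and E → E ( (
  Overlap: { '(', ',' }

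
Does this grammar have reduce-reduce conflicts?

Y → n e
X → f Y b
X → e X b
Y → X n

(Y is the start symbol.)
No reduce-reduce conflicts

Augment with Y' → Y and build the canonical LR(0) collection (I0 = CLOSURE({[Y' → . Y]}), then GOTO on every symbol after a dot until no new states appear). It has 12 states:
  I0: { [X → . e X b], [X → . f Y b], [Y → . X n], [Y → . n e], [Y' → . Y] }  — shift
  I1: { [Y → X . n] }  — shift
  I2: { [Y' → Y .] }  — accept
  I3: { [X → . e X b], [X → . f Y b], [X → e . X b] }  — shift
  I4: { [X → . e X b], [X → . f Y b], [X → f . Y b], [Y → . X n], [Y → . n e] }  — shift
  I5: { [Y → n . e] }  — shift
  I6: { [Y → n e .] }  — reduce
  I7: { [X → f Y . b] }  — shift
  I8: { [X → f Y b .] }  — reduce
  I9: { [X → e X . b] }  — shift
  I10: { [X → e X b .] }  — reduce
  I11: { [Y → X n .] }  — reduce

No state contains more than one complete item.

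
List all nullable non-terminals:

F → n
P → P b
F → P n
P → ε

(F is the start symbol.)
{ 'P' }

A non-terminal is nullable if it can derive ε (the empty string): either it has an ε-production, or it has a production whose right-hand side consists entirely of nullable non-terminals.

ε-productions: P → ε
So P is immediately nullable.
No further non-terminal can be added: every production for the remaining non-terminals contains a terminal or a non-nullable non-terminal.
Nullable = { 'P' }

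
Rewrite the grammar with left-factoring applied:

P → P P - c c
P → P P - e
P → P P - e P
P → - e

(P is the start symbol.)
Left-factoring transforms A → αβ₁ | αβ₂ into A → αA' and A' → β₁ | β₂
(α is the longest common prefix among the alternatives). Repeat until
no nonterminal has two alternatives with a common prefix.

Round 1: P has alternatives sharing prefix 'P P -'. Introduce P': P → P P - P'
  Add: P' → c c
  Add: P' → e
  Add: P' → e P

Round 2: P' has alternatives sharing prefix 'e'. Introduce P'': P' → e P''
  Add: P'' → ε
  Add: P'' → P

No remaining common prefixes — done.

Resulting grammar:
P → P P - P'
P' → c c
P' → e P''
P'' → ε
P'' → P
P → - e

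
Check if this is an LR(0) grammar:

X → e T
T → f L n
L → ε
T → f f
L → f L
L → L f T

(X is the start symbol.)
No. Shift-reduce conflict between [L → .] and [L → . f L]

Augment with X' → X and build the canonical LR(0) collection (I0 = CLOSURE({[X' → . X]}), then GOTO on every symbol after a dot until no new states appear). It has 12 states:
  I0: { [X → . e T], [X' → . X] }  — shift
  I1: { [X' → X .] }  — accept
  I2: { [T → . f L n], [T → . f f], [X → e . T] }  — shift
  I3: { [X → e T .] }  — reduce
  I4: { [L → . L f T], [L → . f L], [L → .], [T → f . L n], [T → f . f] }  — shift, reduce
  I5: { [L → L . f T], [T → f L . n] }  — shift
  I6: { [L → . L f T], [L → . f L], [L → .], [L → f . L], [T → f f .] }  — shift, 2 reduces
  I7: { [L → L . f T], [L → f L .] }  — shift, reduce
  I8: { [L → . L f T], [L → . f L], [L → .], [L → f . L] }  — shift, reduce
  I9: { [L → L f . T], [T → . f L n], [T → . f f] }  — shift
  I10: { [L → L f T .] }  — reduce
  I11: { [T → f L n .] }  — reduce

Conflict in state I4:
  Shift-reduce conflict between [L → .] and [L → . f L]
So the grammar is NOT LR(0).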